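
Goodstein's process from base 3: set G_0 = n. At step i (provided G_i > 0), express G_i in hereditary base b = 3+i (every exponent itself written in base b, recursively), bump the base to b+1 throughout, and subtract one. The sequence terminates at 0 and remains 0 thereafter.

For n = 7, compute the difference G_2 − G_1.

7 —HB3→ 2·3 + 1 —bump→ 2·4 + 1 = 9 —(−1)→ 8
8 —HB4→ 2·4 —bump→ 2·5 = 10 —(−1)→ 9

1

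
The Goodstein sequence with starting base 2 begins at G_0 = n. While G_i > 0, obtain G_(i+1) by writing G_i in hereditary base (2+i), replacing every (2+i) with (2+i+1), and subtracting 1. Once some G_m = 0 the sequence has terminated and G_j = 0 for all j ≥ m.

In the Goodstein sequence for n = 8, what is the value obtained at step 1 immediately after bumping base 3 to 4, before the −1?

554

[0] 8 ≡ 2^(2 + 1) (base 2). Lift 3: 81. −1: 80.
[1] 80 ≡ 2·3^3 + 2·3^2 + 2·3 + 2 (base 3). Lift 4: 554. −1: 553.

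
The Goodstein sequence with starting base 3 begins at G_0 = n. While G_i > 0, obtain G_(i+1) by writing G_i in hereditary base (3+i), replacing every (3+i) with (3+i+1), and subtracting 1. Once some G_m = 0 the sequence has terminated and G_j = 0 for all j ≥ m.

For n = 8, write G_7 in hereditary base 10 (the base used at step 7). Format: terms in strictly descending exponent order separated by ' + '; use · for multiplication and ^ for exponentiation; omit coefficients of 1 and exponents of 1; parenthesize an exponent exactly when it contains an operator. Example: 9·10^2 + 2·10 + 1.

10 + 1

G_0=8  [base 3] 2·3 + 2  →[3↦4]→  2·4 + 2 = 10  −1 ⇒ G_1=9
G_1=9  [base 4] 2·4 + 1  →[4↦5]→  2·5 + 1 = 11  −1 ⇒ G_2=10
G_2=10  [base 5] 2·5  →[5↦6]→  2·6 = 12  −1 ⇒ G_3=11
G_3=11  [base 6] 6 + 5  →[6↦7]→  7 + 5 = 12  −1 ⇒ G_4=11
G_4=11  [base 7] 7 + 4  →[7↦8]→  8 + 4 = 12  −1 ⇒ G_5=11
G_5=11  [base 8] 8 + 3  →[8↦9]→  9 + 3 = 12  −1 ⇒ G_6=11
G_6=11  [base 9] 9 + 2  →[9↦10]→  10 + 2 = 12  −1 ⇒ G_7=11
G_7=11  [base 10] 10 + 1  →[10↦11]→  11 + 1 = 12  −1 ⇒ G_8=11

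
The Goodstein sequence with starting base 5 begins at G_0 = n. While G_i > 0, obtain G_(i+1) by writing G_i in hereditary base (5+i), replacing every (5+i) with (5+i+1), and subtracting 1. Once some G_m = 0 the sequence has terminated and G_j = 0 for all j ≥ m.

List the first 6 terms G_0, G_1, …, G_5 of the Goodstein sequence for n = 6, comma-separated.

(0) 6|_5 = 5 + 1 ↦ 6 + 1|_6 = 7 ⇒ 6
(1) 6|_6 = 6 ↦ 7|_7 = 7 ⇒ 6
(2) 6|_7 = 6 ↦ 6|_8 = 6 ⇒ 5
(3) 5|_8 = 5 ↦ 5|_9 = 5 ⇒ 4
(4) 4|_9 = 4 ↦ 4|_10 = 4 ⇒ 3

6, 6, 6, 5, 4, 3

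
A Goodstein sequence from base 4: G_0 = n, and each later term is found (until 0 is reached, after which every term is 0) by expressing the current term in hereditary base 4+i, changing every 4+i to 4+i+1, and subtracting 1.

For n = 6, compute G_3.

6

(0) 6|_4 = 4 + 2 ↦ 5 + 2|_5 = 7 ⇒ 6
(1) 6|_5 = 5 + 1 ↦ 6 + 1|_6 = 7 ⇒ 6
(2) 6|_6 = 6 ↦ 7|_7 = 7 ⇒ 6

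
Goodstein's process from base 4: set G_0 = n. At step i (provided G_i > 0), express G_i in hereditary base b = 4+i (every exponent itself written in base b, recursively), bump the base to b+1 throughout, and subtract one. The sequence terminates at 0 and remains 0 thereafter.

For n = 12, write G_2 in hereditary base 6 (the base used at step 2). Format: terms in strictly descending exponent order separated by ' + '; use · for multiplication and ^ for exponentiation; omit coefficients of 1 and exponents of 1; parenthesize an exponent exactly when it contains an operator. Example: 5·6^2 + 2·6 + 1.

i=0: 12 = 3·4 (b=4); 4→5: 3·5 = 15; 15−1 = 14
i=1: 14 = 2·5 + 4 (b=5); 5→6: 2·6 + 4 = 16; 16−1 = 15

2·6 + 3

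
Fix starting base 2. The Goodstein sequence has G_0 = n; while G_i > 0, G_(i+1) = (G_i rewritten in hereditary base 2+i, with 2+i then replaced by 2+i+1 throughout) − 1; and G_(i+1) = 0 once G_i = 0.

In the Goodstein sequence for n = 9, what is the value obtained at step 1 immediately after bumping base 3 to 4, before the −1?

9 —HB2→ 2^(2 + 1) + 1 —bump→ 3^(3 + 1) + 1 = 82 —(−1)→ 81
81 —HB3→ 3^(3 + 1) —bump→ 4^(4 + 1) = 1024 —(−1)→ 1023

1024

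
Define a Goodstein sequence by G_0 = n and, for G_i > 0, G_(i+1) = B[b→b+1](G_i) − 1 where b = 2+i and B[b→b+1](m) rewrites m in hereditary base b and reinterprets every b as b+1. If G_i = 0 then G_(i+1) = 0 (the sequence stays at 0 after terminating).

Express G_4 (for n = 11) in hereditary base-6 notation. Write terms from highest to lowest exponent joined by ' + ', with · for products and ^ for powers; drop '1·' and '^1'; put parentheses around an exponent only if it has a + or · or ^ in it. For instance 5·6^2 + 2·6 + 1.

6^(6 + 1) + 1

[0] 11 ≡ 2^(2 + 1) + 2 + 1 (base 2). Lift 3: 85. −1: 84.
[1] 84 ≡ 3^(3 + 1) + 3 (base 3). Lift 4: 1028. −1: 1027.
[2] 1027 ≡ 4^(4 + 1) + 3 (base 4). Lift 5: 15628. −1: 15627.
[3] 15627 ≡ 5^(5 + 1) + 2 (base 5). Lift 6: 279938. −1: 279937.
[4] 279937 ≡ 6^(6 + 1) + 1 (base 6). Lift 7: 5764802. −1: 5764801.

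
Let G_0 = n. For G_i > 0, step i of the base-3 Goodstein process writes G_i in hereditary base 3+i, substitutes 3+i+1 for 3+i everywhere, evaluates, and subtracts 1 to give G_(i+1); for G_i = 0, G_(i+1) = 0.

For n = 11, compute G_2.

25

(0) 11|_3 = 3^2 + 2 ↦ 4^2 + 2|_4 = 18 ⇒ 17
(1) 17|_4 = 4^2 + 1 ↦ 5^2 + 1|_5 = 26 ⇒ 25
(2) 25|_5 = 5^2 ↦ 6^2|_6 = 36 ⇒ 35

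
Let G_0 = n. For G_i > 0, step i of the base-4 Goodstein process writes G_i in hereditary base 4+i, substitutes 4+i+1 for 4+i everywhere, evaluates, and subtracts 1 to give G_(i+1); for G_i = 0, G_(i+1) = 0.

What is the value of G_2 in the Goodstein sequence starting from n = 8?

8 —HB4→ 2·4 —bump→ 2·5 = 10 —(−1)→ 9
9 —HB5→ 5 + 4 —bump→ 6 + 4 = 10 —(−1)→ 9
9 —HB6→ 6 + 3 —bump→ 7 + 3 = 10 —(−1)→ 9

9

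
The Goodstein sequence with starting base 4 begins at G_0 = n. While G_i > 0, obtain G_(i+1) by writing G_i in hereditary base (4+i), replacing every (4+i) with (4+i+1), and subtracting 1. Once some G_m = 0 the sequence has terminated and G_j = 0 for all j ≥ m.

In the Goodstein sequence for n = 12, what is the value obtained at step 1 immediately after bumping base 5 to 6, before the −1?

(0) 12|_4 = 3·4 ↦ 3·5|_5 = 15 ⇒ 14
(1) 14|_5 = 2·5 + 4 ↦ 2·6 + 4|_6 = 16 ⇒ 15

16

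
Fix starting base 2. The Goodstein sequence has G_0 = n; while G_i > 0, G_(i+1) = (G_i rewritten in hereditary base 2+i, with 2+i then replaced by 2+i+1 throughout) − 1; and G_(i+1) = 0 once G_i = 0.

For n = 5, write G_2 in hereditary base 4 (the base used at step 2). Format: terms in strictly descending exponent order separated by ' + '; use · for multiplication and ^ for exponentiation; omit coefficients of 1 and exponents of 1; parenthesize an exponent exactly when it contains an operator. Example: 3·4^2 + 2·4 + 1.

G_0 = 5. HB_2(5) = 2^2 + 1. Bump = 28. G_1 = 27.
G_1 = 27. HB_3(27) = 3^3. Bump = 256. G_2 = 255.
G_2 = 255. HB_4(255) = 3·4^3 + 3·4^2 + 3·4 + 3. Bump = 468. G_3 = 467.

3·4^3 + 3·4^2 + 3·4 + 3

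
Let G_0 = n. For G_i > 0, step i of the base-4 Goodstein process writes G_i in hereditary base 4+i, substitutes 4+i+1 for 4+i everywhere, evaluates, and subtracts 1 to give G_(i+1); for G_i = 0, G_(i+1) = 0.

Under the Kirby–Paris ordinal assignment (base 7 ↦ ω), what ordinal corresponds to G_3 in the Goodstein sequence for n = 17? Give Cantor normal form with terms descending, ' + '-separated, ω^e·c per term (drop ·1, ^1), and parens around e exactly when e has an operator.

ω·5 + 4

step 0: 17 = 4^2 + 1; sub 5 for 4: 5^2 + 1; = 26; G_1 = 26−1 = 25
step 1: 25 = 5^2; sub 6 for 5: 6^2; = 36; G_2 = 36−1 = 35
step 2: 35 = 5·6 + 5; sub 7 for 6: 5·7 + 5; = 40; G_3 = 40−1 = 39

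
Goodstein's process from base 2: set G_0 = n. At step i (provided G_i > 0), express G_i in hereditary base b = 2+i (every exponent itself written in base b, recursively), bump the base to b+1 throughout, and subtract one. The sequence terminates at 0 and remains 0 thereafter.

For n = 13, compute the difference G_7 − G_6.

G_0 = 13. HB_2(13) = 2^(2 + 1) + 2^2 + 1. Bump = 109. G_1 = 108.
G_1 = 108. HB_3(108) = 3^(3 + 1) + 3^3. Bump = 1280. G_2 = 1279.
G_2 = 1279. HB_4(1279) = 4^(4 + 1) + 3·4^3 + 3·4^2 + 3·4 + 3. Bump = 16093. G_3 = 16092.
G_3 = 16092. HB_5(16092) = 5^(5 + 1) + 3·5^3 + 3·5^2 + 3·5 + 2. Bump = 280712. G_4 = 280711.
G_4 = 280711. HB_6(280711) = 6^(6 + 1) + 3·6^3 + 3·6^2 + 3·6 + 1. Bump = 5765999. G_5 = 5765998.
G_5 = 5765998. HB_7(5765998) = 7^(7 + 1) + 3·7^3 + 3·7^2 + 3·7. Bump = 134219480. G_6 = 134219479.
G_6 = 134219479. HB_8(134219479) = 8^(8 + 1) + 3·8^3 + 3·8^2 + 2·8 + 7. Bump = 3486786856. G_7 = 3486786855.

3352567376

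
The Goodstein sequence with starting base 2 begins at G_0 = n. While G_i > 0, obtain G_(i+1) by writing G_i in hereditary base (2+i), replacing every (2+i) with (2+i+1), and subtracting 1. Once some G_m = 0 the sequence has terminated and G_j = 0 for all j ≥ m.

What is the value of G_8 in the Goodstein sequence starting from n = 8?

20000000211

base 2: 8 = 2^(2 + 1); at 3: 3^(3 + 1) = 81; next = 80
base 3: 80 = 2·3^3 + 2·3^2 + 2·3 + 2; at 4: 2·4^4 + 2·4^2 + 2·4 + 2 = 554; next = 553
base 4: 553 = 2·4^4 + 2·4^2 + 2·4 + 1; at 5: 2·5^5 + 2·5^2 + 2·5 + 1 = 6311; next = 6310
base 5: 6310 = 2·5^5 + 2·5^2 + 2·5; at 6: 2·6^6 + 2·6^2 + 2·6 = 93396; next = 93395
base 6: 93395 = 2·6^6 + 2·6^2 + 6 + 5; at 7: 2·7^7 + 2·7^2 + 7 + 5 = 1647196; next = 1647195
base 7: 1647195 = 2·7^7 + 2·7^2 + 7 + 4; at 8: 2·8^8 + 2·8^2 + 8 + 4 = 33554572; next = 33554571
base 8: 33554571 = 2·8^8 + 2·8^2 + 8 + 3; at 9: 2·9^9 + 2·9^2 + 9 + 3 = 774841152; next = 774841151
base 9: 774841151 = 2·9^9 + 2·9^2 + 9 + 2; at 10: 2·10^10 + 2·10^2 + 10 + 2 = 20000000212; next = 20000000211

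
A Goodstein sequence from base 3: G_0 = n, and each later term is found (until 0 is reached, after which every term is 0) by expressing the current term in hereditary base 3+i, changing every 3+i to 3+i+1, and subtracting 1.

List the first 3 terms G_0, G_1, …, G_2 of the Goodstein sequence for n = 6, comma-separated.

6, 7, 7

i=0: 6 = 2·3 (b=3); 3→4: 2·4 = 8; 8−1 = 7
i=1: 7 = 4 + 3 (b=4); 4→5: 5 + 3 = 8; 8−1 = 7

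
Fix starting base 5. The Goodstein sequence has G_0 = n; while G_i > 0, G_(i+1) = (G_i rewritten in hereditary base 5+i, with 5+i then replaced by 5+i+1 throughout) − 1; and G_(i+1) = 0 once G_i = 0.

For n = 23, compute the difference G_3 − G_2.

G_0=23  [base 5] 4·5 + 3  →[5↦6]→  4·6 + 3 = 27  −1 ⇒ G_1=26
G_1=26  [base 6] 4·6 + 2  →[6↦7]→  4·7 + 2 = 30  −1 ⇒ G_2=29
G_2=29  [base 7] 4·7 + 1  →[7↦8]→  4·8 + 1 = 33  −1 ⇒ G_3=32

3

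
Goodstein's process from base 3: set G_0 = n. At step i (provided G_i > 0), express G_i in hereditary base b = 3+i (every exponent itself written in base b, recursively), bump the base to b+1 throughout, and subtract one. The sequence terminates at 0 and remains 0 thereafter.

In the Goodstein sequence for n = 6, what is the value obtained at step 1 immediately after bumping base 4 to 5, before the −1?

6 —HB3→ 2·3 —bump→ 2·4 = 8 —(−1)→ 7
7 —HB4→ 4 + 3 —bump→ 5 + 3 = 8 —(−1)→ 7

8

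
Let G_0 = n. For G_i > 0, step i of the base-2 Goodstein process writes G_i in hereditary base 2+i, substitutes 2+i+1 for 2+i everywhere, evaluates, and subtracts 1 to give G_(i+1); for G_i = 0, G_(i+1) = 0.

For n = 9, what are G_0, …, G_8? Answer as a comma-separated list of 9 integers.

9, 81, 1023, 9842, 140743, 2471826, 50333399, 1162263921, 30000003325

G_0=9  [base 2] 2^(2 + 1) + 1  →[2↦3]→  3^(3 + 1) + 1 = 82  −1 ⇒ G_1=81
G_1=81  [base 3] 3^(3 + 1)  →[3↦4]→  4^(4 + 1) = 1024  −1 ⇒ G_2=1023
G_2=1023  [base 4] 3·4^4 + 3·4^3 + 3·4^2 + 3·4 + 3  →[4↦5]→  3·5^5 + 3·5^3 + 3·5^2 + 3·5 + 3 = 9843  −1 ⇒ G_3=9842
G_3=9842  [base 5] 3·5^5 + 3·5^3 + 3·5^2 + 3·5 + 2  →[5↦6]→  3·6^6 + 3·6^3 + 3·6^2 + 3·6 + 2 = 140744  −1 ⇒ G_4=140743
G_4=140743  [base 6] 3·6^6 + 3·6^3 + 3·6^2 + 3·6 + 1  →[6↦7]→  3·7^7 + 3·7^3 + 3·7^2 + 3·7 + 1 = 2471827  −1 ⇒ G_5=2471826
G_5=2471826  [base 7] 3·7^7 + 3·7^3 + 3·7^2 + 3·7  →[7↦8]→  3·8^8 + 3·8^3 + 3·8^2 + 3·8 = 50333400  −1 ⇒ G_6=50333399
G_6=50333399  [base 8] 3·8^8 + 3·8^3 + 3·8^2 + 2·8 + 7  →[8↦9]→  3·9^9 + 3·9^3 + 3·9^2 + 2·9 + 7 = 1162263922  −1 ⇒ G_7=1162263921
G_7=1162263921  [base 9] 3·9^9 + 3·9^3 + 3·9^2 + 2·9 + 6  →[9↦10]→  3·10^10 + 3·10^3 + 3·10^2 + 2·10 + 6 = 30000003326  −1 ⇒ G_8=30000003325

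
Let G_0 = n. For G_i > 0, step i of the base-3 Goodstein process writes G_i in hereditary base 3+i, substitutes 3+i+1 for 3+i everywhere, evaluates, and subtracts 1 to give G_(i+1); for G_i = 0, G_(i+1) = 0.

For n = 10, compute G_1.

G_0=10  [base 3] 3^2 + 1  →[3↦4]→  4^2 + 1 = 17  −1 ⇒ G_1=16
G_1=16  [base 4] 4^2  →[4↦5]→  5^2 = 25  −1 ⇒ G_2=24

16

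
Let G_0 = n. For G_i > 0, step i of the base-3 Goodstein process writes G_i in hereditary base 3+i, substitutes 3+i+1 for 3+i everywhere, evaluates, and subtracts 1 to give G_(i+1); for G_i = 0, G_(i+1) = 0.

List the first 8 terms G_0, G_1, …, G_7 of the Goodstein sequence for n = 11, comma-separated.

11, 17, 25, 35, 39, 43, 47, 51

(0) 11|_3 = 3^2 + 2 ↦ 4^2 + 2|_4 = 18 ⇒ 17
(1) 17|_4 = 4^2 + 1 ↦ 5^2 + 1|_5 = 26 ⇒ 25
(2) 25|_5 = 5^2 ↦ 6^2|_6 = 36 ⇒ 35
(3) 35|_6 = 5·6 + 5 ↦ 5·7 + 5|_7 = 40 ⇒ 39
(4) 39|_7 = 5·7 + 4 ↦ 5·8 + 4|_8 = 44 ⇒ 43
(5) 43|_8 = 5·8 + 3 ↦ 5·9 + 3|_9 = 48 ⇒ 47
(6) 47|_9 = 5·9 + 2 ↦ 5·10 + 2|_10 = 52 ⇒ 51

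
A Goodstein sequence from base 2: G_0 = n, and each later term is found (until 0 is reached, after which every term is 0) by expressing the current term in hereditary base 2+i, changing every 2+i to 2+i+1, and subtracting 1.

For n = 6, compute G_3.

[0] 6 ≡ 2^2 + 2 (base 2). Lift 3: 30. −1: 29.
[1] 29 ≡ 3^3 + 2 (base 3). Lift 4: 258. −1: 257.
[2] 257 ≡ 4^4 + 1 (base 4). Lift 5: 3126. −1: 3125.

3125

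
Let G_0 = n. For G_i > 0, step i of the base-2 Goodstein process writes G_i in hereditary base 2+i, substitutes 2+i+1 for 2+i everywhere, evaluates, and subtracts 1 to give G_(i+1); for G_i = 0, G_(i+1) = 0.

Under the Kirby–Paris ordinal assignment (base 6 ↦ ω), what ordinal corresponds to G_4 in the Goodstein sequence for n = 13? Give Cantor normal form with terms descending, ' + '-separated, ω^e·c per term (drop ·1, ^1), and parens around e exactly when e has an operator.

G_0 = 13. HB_2(13) = 2^(2 + 1) + 2^2 + 1. Bump = 109. G_1 = 108.
G_1 = 108. HB_3(108) = 3^(3 + 1) + 3^3. Bump = 1280. G_2 = 1279.
G_2 = 1279. HB_4(1279) = 4^(4 + 1) + 3·4^3 + 3·4^2 + 3·4 + 3. Bump = 16093. G_3 = 16092.
G_3 = 16092. HB_5(16092) = 5^(5 + 1) + 3·5^3 + 3·5^2 + 3·5 + 2. Bump = 280712. G_4 = 280711.

ω^(ω + 1) + ω^3·3 + ω^2·3 + ω·3 + 1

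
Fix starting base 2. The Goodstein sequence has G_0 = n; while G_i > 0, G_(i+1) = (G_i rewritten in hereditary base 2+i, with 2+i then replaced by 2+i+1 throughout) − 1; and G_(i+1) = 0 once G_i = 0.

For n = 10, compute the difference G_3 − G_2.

14600

[0] 10 ≡ 2^(2 + 1) + 2 (base 2). Lift 3: 84. −1: 83.
[1] 83 ≡ 3^(3 + 1) + 2 (base 3). Lift 4: 1026. −1: 1025.
[2] 1025 ≡ 4^(4 + 1) + 1 (base 4). Lift 5: 15626. −1: 15625.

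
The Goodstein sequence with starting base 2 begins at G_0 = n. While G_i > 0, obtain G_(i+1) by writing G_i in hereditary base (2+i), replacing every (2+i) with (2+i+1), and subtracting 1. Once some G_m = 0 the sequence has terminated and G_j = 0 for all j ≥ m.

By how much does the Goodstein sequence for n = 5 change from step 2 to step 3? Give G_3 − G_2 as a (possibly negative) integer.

G_0=5  [base 2] 2^2 + 1  →[2↦3]→  3^3 + 1 = 28  −1 ⇒ G_1=27
G_1=27  [base 3] 3^3  →[3↦4]→  4^4 = 256  −1 ⇒ G_2=255
G_2=255  [base 4] 3·4^3 + 3·4^2 + 3·4 + 3  →[4↦5]→  3·5^3 + 3·5^2 + 3·5 + 3 = 468  −1 ⇒ G_3=467

212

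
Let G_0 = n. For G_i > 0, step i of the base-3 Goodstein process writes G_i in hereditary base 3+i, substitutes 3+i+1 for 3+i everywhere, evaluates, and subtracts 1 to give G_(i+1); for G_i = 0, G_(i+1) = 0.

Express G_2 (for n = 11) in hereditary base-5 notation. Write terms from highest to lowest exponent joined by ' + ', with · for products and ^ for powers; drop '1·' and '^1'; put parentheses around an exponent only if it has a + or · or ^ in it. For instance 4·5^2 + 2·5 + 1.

step 0: 11 = 3^2 + 2; sub 4 for 3: 4^2 + 2; = 18; G_1 = 18−1 = 17
step 1: 17 = 4^2 + 1; sub 5 for 4: 5^2 + 1; = 26; G_2 = 26−1 = 25

5^2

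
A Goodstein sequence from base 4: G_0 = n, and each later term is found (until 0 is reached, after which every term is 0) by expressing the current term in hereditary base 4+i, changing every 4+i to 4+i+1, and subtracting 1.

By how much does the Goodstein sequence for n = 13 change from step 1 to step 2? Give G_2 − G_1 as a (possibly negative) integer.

2

i=0: 13 = 3·4 + 1 (b=4); 4→5: 3·5 + 1 = 16; 16−1 = 15
i=1: 15 = 3·5 (b=5); 5→6: 3·6 = 18; 18−1 = 17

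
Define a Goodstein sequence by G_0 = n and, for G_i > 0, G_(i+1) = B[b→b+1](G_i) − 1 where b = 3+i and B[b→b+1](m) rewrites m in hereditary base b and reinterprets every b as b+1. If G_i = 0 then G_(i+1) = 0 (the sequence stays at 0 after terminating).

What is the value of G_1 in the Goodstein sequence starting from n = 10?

i=0: 10 = 3^2 + 1 (b=3); 3→4: 4^2 + 1 = 17; 17−1 = 16
i=1: 16 = 4^2 (b=4); 4→5: 5^2 = 25; 25−1 = 24

16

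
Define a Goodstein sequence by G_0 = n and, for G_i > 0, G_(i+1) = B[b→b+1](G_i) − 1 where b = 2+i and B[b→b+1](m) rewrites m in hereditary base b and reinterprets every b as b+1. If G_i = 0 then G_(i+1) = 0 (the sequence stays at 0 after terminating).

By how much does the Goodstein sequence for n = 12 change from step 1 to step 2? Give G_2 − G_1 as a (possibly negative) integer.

G_0 = 12. HB_2(12) = 2^(2 + 1) + 2^2. Bump = 108. G_1 = 107.
G_1 = 107. HB_3(107) = 3^(3 + 1) + 2·3^2 + 2·3 + 2. Bump = 1066. G_2 = 1065.

958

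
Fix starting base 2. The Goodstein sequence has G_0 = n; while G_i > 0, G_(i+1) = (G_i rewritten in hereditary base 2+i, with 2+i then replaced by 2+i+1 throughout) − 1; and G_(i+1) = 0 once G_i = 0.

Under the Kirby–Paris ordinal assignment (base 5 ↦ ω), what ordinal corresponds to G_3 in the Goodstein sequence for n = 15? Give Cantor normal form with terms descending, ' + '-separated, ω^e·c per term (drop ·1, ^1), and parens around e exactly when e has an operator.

15 —HB2→ 2^(2 + 1) + 2^2 + 2 + 1 —bump→ 3^(3 + 1) + 3^3 + 3 + 1 = 112 —(−1)→ 111
111 —HB3→ 3^(3 + 1) + 3^3 + 3 —bump→ 4^(4 + 1) + 4^4 + 4 = 1284 —(−1)→ 1283
1283 —HB4→ 4^(4 + 1) + 4^4 + 3 —bump→ 5^(5 + 1) + 5^5 + 3 = 18753 —(−1)→ 18752
18752 —HB5→ 5^(5 + 1) + 5^5 + 2 —bump→ 6^(6 + 1) + 6^6 + 2 = 326594 —(−1)→ 326593

ω^(ω + 1) + ω^ω + 2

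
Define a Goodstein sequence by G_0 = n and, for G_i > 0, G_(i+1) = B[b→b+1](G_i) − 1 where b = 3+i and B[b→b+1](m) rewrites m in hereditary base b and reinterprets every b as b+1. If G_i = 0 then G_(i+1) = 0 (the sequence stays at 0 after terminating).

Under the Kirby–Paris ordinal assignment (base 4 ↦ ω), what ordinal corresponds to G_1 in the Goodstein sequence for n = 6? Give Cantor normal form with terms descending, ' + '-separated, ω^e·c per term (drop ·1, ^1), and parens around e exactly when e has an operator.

ω + 3

G_0=6  [base 3] 2·3  →[3↦4]→  2·4 = 8  −1 ⇒ G_1=7
G_1=7  [base 4] 4 + 3  →[4↦5]→  5 + 3 = 8  −1 ⇒ G_2=7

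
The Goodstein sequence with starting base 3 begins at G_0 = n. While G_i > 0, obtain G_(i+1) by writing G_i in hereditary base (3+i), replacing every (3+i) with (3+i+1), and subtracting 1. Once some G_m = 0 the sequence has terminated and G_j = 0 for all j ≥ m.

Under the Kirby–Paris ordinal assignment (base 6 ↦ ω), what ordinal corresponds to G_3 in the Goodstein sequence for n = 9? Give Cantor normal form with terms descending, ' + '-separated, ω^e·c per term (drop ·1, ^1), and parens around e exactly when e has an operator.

9 —HB3→ 3^2 —bump→ 4^2 = 16 —(−1)→ 15
15 —HB4→ 3·4 + 3 —bump→ 3·5 + 3 = 18 —(−1)→ 17
17 —HB5→ 3·5 + 2 —bump→ 3·6 + 2 = 20 —(−1)→ 19
19 —HB6→ 3·6 + 1 —bump→ 3·7 + 1 = 22 —(−1)→ 21

ω·3 + 1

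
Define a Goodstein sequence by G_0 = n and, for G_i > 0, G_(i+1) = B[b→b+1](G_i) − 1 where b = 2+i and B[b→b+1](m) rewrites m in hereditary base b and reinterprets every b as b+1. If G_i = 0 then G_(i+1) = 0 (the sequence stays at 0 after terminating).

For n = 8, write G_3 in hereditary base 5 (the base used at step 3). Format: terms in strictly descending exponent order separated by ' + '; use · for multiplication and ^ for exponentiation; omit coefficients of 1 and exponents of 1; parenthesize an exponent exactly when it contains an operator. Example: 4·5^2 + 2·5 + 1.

2·5^5 + 2·5^2 + 2·5

base 2: 8 = 2^(2 + 1); at 3: 3^(3 + 1) = 81; next = 80
base 3: 80 = 2·3^3 + 2·3^2 + 2·3 + 2; at 4: 2·4^4 + 2·4^2 + 2·4 + 2 = 554; next = 553
base 4: 553 = 2·4^4 + 2·4^2 + 2·4 + 1; at 5: 2·5^5 + 2·5^2 + 2·5 + 1 = 6311; next = 6310
base 5: 6310 = 2·5^5 + 2·5^2 + 2·5; at 6: 2·6^6 + 2·6^2 + 2·6 = 93396; next = 93395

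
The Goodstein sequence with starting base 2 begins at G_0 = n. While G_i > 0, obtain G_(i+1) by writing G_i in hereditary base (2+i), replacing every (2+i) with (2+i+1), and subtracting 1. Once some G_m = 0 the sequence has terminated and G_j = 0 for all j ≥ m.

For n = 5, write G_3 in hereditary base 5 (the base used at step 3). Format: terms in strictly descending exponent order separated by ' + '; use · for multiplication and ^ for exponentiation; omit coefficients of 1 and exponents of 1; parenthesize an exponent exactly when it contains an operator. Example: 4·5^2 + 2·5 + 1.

step 0: 5 = 2^2 + 1; sub 3 for 2: 3^3 + 1; = 28; G_1 = 28−1 = 27
step 1: 27 = 3^3; sub 4 for 3: 4^4; = 256; G_2 = 256−1 = 255
step 2: 255 = 3·4^3 + 3·4^2 + 3·4 + 3; sub 5 for 4: 3·5^3 + 3·5^2 + 3·5 + 3; = 468; G_3 = 468−1 = 467
step 3: 467 = 3·5^3 + 3·5^2 + 3·5 + 2; sub 6 for 5: 3·6^3 + 3·6^2 + 3·6 + 2; = 776; G_4 = 776−1 = 775

3·5^3 + 3·5^2 + 3·5 + 2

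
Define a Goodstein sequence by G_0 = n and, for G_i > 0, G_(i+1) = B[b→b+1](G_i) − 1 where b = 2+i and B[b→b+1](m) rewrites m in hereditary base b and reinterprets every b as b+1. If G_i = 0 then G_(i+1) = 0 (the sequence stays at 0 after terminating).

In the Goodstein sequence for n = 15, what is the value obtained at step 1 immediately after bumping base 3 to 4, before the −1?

base 2: 15 = 2^(2 + 1) + 2^2 + 2 + 1; at 3: 3^(3 + 1) + 3^3 + 3 + 1 = 112; next = 111
base 3: 111 = 3^(3 + 1) + 3^3 + 3; at 4: 4^(4 + 1) + 4^4 + 4 = 1284; next = 1283

1284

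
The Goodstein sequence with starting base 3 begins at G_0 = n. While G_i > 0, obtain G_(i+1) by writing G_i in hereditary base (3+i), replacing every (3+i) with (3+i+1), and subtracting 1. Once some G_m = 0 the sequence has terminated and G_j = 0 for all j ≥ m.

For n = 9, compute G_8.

[0] 9 ≡ 3^2 (base 3). Lift 4: 16. −1: 15.
[1] 15 ≡ 3·4 + 3 (base 4). Lift 5: 18. −1: 17.
[2] 17 ≡ 3·5 + 2 (base 5). Lift 6: 20. −1: 19.
[3] 19 ≡ 3·6 + 1 (base 6). Lift 7: 22. −1: 21.
[4] 21 ≡ 3·7 (base 7). Lift 8: 24. −1: 23.
[5] 23 ≡ 2·8 + 7 (base 8). Lift 9: 25. −1: 24.
[6] 24 ≡ 2·9 + 6 (base 9). Lift 10: 26. −1: 25.
[7] 25 ≡ 2·10 + 5 (base 10). Lift 11: 27. −1: 26.

26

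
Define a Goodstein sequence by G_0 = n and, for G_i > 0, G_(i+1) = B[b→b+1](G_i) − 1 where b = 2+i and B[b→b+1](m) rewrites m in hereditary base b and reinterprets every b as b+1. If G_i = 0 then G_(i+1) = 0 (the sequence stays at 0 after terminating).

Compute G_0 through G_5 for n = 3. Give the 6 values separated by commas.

3, 3, 3, 2, 1, 0

G_0 = 3. HB_2(3) = 2 + 1. Bump = 4. G_1 = 3.
G_1 = 3. HB_3(3) = 3. Bump = 4. G_2 = 3.
G_2 = 3. HB_4(3) = 3. Bump = 3. G_3 = 2.
G_3 = 2. HB_5(2) = 2. Bump = 2. G_4 = 1.
G_4 = 1. HB_6(1) = 1. Bump = 1. G_5 = 0.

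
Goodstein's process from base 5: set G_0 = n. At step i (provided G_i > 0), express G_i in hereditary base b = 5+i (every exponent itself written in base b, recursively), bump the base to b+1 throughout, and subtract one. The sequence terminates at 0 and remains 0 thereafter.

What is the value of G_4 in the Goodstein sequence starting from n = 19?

27

base 5: 19 = 3·5 + 4; at 6: 3·6 + 4 = 22; next = 21
base 6: 21 = 3·6 + 3; at 7: 3·7 + 3 = 24; next = 23
base 7: 23 = 3·7 + 2; at 8: 3·8 + 2 = 26; next = 25
base 8: 25 = 3·8 + 1; at 9: 3·9 + 1 = 28; next = 27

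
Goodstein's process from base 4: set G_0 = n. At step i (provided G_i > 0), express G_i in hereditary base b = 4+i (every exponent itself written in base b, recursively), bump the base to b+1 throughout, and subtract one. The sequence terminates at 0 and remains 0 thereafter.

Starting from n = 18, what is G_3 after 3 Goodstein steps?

base 4: 18 = 4^2 + 2; at 5: 5^2 + 2 = 27; next = 26
base 5: 26 = 5^2 + 1; at 6: 6^2 + 1 = 37; next = 36
base 6: 36 = 6^2; at 7: 7^2 = 49; next = 48

48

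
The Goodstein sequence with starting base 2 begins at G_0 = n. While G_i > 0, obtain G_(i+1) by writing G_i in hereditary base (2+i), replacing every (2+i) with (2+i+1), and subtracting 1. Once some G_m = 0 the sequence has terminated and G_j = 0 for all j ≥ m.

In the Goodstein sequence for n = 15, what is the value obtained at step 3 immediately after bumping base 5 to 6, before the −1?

326594

(0) 15|_2 = 2^(2 + 1) + 2^2 + 2 + 1 ↦ 3^(3 + 1) + 3^3 + 3 + 1|_3 = 112 ⇒ 111
(1) 111|_3 = 3^(3 + 1) + 3^3 + 3 ↦ 4^(4 + 1) + 4^4 + 4|_4 = 1284 ⇒ 1283
(2) 1283|_4 = 4^(4 + 1) + 4^4 + 3 ↦ 5^(5 + 1) + 5^5 + 3|_5 = 18753 ⇒ 18752
(3) 18752|_5 = 5^(5 + 1) + 5^5 + 2 ↦ 6^(6 + 1) + 6^6 + 2|_6 = 326594 ⇒ 326593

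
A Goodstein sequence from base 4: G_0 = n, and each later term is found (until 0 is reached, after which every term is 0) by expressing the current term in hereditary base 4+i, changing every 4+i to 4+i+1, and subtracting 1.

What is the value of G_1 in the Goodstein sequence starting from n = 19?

27

(0) 19|_4 = 4^2 + 3 ↦ 5^2 + 3|_5 = 28 ⇒ 27
(1) 27|_5 = 5^2 + 2 ↦ 6^2 + 2|_6 = 38 ⇒ 37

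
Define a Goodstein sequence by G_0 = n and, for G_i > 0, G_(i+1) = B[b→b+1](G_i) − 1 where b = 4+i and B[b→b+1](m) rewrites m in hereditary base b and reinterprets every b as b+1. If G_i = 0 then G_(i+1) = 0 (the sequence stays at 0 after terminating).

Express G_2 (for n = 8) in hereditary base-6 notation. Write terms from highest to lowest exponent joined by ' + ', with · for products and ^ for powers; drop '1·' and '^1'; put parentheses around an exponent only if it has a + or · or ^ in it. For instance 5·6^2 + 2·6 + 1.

[0] 8 ≡ 2·4 (base 4). Lift 5: 10. −1: 9.
[1] 9 ≡ 5 + 4 (base 5). Lift 6: 10. −1: 9.
[2] 9 ≡ 6 + 3 (base 6). Lift 7: 10. −1: 9.

6 + 3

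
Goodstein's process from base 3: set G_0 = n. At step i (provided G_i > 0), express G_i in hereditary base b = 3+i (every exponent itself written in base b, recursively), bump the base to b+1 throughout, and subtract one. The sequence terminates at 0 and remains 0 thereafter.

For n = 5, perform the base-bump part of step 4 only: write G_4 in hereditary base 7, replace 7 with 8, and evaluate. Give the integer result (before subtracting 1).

(0) 5|_3 = 3 + 2 ↦ 4 + 2|_4 = 6 ⇒ 5
(1) 5|_4 = 4 + 1 ↦ 5 + 1|_5 = 6 ⇒ 5
(2) 5|_5 = 5 ↦ 6|_6 = 6 ⇒ 5
(3) 5|_6 = 5 ↦ 5|_7 = 5 ⇒ 4
(4) 4|_7 = 4 ↦ 4|_8 = 4 ⇒ 3

4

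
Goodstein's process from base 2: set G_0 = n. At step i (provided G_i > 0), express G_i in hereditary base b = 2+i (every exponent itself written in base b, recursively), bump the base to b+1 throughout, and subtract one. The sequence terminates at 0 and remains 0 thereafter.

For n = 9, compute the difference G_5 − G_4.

2331083

step 0: 9 = 2^(2 + 1) + 1; sub 3 for 2: 3^(3 + 1) + 1; = 82; G_1 = 82−1 = 81
step 1: 81 = 3^(3 + 1); sub 4 for 3: 4^(4 + 1); = 1024; G_2 = 1024−1 = 1023
step 2: 1023 = 3·4^4 + 3·4^3 + 3·4^2 + 3·4 + 3; sub 5 for 4: 3·5^5 + 3·5^3 + 3·5^2 + 3·5 + 3; = 9843; G_3 = 9843−1 = 9842
step 3: 9842 = 3·5^5 + 3·5^3 + 3·5^2 + 3·5 + 2; sub 6 for 5: 3·6^6 + 3·6^3 + 3·6^2 + 3·6 + 2; = 140744; G_4 = 140744−1 = 140743
step 4: 140743 = 3·6^6 + 3·6^3 + 3·6^2 + 3·6 + 1; sub 7 for 6: 3·7^7 + 3·7^3 + 3·7^2 + 3·7 + 1; = 2471827; G_5 = 2471827−1 = 2471826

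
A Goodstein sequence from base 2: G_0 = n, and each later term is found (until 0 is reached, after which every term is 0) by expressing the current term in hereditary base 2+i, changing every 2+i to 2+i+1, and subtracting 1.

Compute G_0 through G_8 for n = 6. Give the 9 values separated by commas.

step 0: 6 = 2^2 + 2; sub 3 for 2: 3^3 + 3; = 30; G_1 = 30−1 = 29
step 1: 29 = 3^3 + 2; sub 4 for 3: 4^4 + 2; = 258; G_2 = 258−1 = 257
step 2: 257 = 4^4 + 1; sub 5 for 4: 5^5 + 1; = 3126; G_3 = 3126−1 = 3125
step 3: 3125 = 5^5; sub 6 for 5: 6^6; = 46656; G_4 = 46656−1 = 46655
step 4: 46655 = 5·6^5 + 5·6^4 + 5·6^3 + 5·6^2 + 5·6 + 5; sub 7 for 6: 5·7^5 + 5·7^4 + 5·7^3 + 5·7^2 + 5·7 + 5; = 98040; G_5 = 98040−1 = 98039
step 5: 98039 = 5·7^5 + 5·7^4 + 5·7^3 + 5·7^2 + 5·7 + 4; sub 8 for 7: 5·8^5 + 5·8^4 + 5·8^3 + 5·8^2 + 5·8 + 4; = 187244; G_6 = 187244−1 = 187243
step 6: 187243 = 5·8^5 + 5·8^4 + 5·8^3 + 5·8^2 + 5·8 + 3; sub 9 for 8: 5·9^5 + 5·9^4 + 5·9^3 + 5·9^2 + 5·9 + 3; = 332148; G_7 = 332148−1 = 332147
step 7: 332147 = 5·9^5 + 5·9^4 + 5·9^3 + 5·9^2 + 5·9 + 2; sub 10 for 9: 5·10^5 + 5·10^4 + 5·10^3 + 5·10^2 + 5·10 + 2; = 555552; G_8 = 555552−1 = 555551

6, 29, 257, 3125, 46655, 98039, 187243, 332147, 555551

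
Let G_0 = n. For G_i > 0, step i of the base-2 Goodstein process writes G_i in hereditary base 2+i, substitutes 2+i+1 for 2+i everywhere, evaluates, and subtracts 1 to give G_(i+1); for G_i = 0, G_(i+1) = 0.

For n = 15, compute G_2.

G_0=15  [base 2] 2^(2 + 1) + 2^2 + 2 + 1  →[2↦3]→  3^(3 + 1) + 3^3 + 3 + 1 = 112  −1 ⇒ G_1=111
G_1=111  [base 3] 3^(3 + 1) + 3^3 + 3  →[3↦4]→  4^(4 + 1) + 4^4 + 4 = 1284  −1 ⇒ G_2=1283
G_2=1283  [base 4] 4^(4 + 1) + 4^4 + 3  →[4↦5]→  5^(5 + 1) + 5^5 + 3 = 18753  −1 ⇒ G_3=18752

1283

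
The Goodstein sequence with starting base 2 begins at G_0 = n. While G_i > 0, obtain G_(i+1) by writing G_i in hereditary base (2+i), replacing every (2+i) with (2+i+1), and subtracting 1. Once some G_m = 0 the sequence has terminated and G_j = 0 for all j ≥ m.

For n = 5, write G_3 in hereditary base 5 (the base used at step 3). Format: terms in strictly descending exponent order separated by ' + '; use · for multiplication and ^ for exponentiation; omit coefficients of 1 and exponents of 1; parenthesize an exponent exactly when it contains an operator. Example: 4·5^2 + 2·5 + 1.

3·5^3 + 3·5^2 + 3·5 + 2

G_0=5  [base 2] 2^2 + 1  →[2↦3]→  3^3 + 1 = 28  −1 ⇒ G_1=27
G_1=27  [base 3] 3^3  →[3↦4]→  4^4 = 256  −1 ⇒ G_2=255
G_2=255  [base 4] 3·4^3 + 3·4^2 + 3·4 + 3  →[4↦5]→  3·5^3 + 3·5^2 + 3·5 + 3 = 468  −1 ⇒ G_3=467
G_3=467  [base 5] 3·5^3 + 3·5^2 + 3·5 + 2  →[5↦6]→  3·6^3 + 3·6^2 + 3·6 + 2 = 776  −1 ⇒ G_4=775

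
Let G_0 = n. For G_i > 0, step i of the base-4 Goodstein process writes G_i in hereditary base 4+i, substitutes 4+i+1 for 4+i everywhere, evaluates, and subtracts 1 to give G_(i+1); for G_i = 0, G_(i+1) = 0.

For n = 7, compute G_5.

base 4: 7 = 4 + 3; at 5: 5 + 3 = 8; next = 7
base 5: 7 = 5 + 2; at 6: 6 + 2 = 8; next = 7
base 6: 7 = 6 + 1; at 7: 7 + 1 = 8; next = 7
base 7: 7 = 7; at 8: 8 = 8; next = 7
base 8: 7 = 7; at 9: 7 = 7; next = 6
base 9: 6 = 6; at 10: 6 = 6; next = 5

6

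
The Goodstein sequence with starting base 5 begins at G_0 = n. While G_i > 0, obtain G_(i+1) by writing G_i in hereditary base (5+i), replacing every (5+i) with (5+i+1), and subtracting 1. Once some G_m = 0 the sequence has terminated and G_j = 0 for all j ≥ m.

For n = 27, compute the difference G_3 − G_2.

(0) 27|_5 = 5^2 + 2 ↦ 6^2 + 2|_6 = 38 ⇒ 37
(1) 37|_6 = 6^2 + 1 ↦ 7^2 + 1|_7 = 50 ⇒ 49
(2) 49|_7 = 7^2 ↦ 8^2|_8 = 64 ⇒ 63

14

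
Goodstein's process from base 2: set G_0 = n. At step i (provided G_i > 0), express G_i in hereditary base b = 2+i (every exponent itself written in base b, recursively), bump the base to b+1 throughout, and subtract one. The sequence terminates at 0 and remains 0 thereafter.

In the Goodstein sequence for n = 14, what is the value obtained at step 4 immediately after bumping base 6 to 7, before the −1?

5862841

G_0 = 14. HB_2(14) = 2^(2 + 1) + 2^2 + 2. Bump = 111. G_1 = 110.
G_1 = 110. HB_3(110) = 3^(3 + 1) + 3^3 + 2. Bump = 1282. G_2 = 1281.
G_2 = 1281. HB_4(1281) = 4^(4 + 1) + 4^4 + 1. Bump = 18751. G_3 = 18750.
G_3 = 18750. HB_5(18750) = 5^(5 + 1) + 5^5. Bump = 326592. G_4 = 326591.
G_4 = 326591. HB_6(326591) = 6^(6 + 1) + 5·6^5 + 5·6^4 + 5·6^3 + 5·6^2 + 5·6 + 5. Bump = 5862841. G_5 = 5862840.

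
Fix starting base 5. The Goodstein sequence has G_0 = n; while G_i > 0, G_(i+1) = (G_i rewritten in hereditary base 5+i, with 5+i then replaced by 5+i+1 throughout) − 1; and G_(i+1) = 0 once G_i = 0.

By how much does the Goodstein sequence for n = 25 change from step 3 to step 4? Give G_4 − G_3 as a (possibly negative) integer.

4

(0) 25|_5 = 5^2 ↦ 6^2|_6 = 36 ⇒ 35
(1) 35|_6 = 5·6 + 5 ↦ 5·7 + 5|_7 = 40 ⇒ 39
(2) 39|_7 = 5·7 + 4 ↦ 5·8 + 4|_8 = 44 ⇒ 43
(3) 43|_8 = 5·8 + 3 ↦ 5·9 + 3|_9 = 48 ⇒ 47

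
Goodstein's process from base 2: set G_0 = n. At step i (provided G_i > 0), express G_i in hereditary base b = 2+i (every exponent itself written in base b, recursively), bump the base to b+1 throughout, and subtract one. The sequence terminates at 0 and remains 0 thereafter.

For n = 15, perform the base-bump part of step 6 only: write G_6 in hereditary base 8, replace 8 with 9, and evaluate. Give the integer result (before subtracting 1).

15 —HB2→ 2^(2 + 1) + 2^2 + 2 + 1 —bump→ 3^(3 + 1) + 3^3 + 3 + 1 = 112 —(−1)→ 111
111 —HB3→ 3^(3 + 1) + 3^3 + 3 —bump→ 4^(4 + 1) + 4^4 + 4 = 1284 —(−1)→ 1283
1283 —HB4→ 4^(4 + 1) + 4^4 + 3 —bump→ 5^(5 + 1) + 5^5 + 3 = 18753 —(−1)→ 18752
18752 —HB5→ 5^(5 + 1) + 5^5 + 2 —bump→ 6^(6 + 1) + 6^6 + 2 = 326594 —(−1)→ 326593
326593 —HB6→ 6^(6 + 1) + 6^6 + 1 —bump→ 7^(7 + 1) + 7^7 + 1 = 6588345 —(−1)→ 6588344
6588344 —HB7→ 7^(7 + 1) + 7^7 —bump→ 8^(8 + 1) + 8^8 = 150994944 —(−1)→ 150994943

3524450281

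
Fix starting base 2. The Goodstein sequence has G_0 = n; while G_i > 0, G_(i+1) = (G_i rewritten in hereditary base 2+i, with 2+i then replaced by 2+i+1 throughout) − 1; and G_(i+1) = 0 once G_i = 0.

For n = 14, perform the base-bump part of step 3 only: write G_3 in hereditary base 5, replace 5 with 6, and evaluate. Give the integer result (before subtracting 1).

base 2: 14 = 2^(2 + 1) + 2^2 + 2; at 3: 3^(3 + 1) + 3^3 + 3 = 111; next = 110
base 3: 110 = 3^(3 + 1) + 3^3 + 2; at 4: 4^(4 + 1) + 4^4 + 2 = 1282; next = 1281
base 4: 1281 = 4^(4 + 1) + 4^4 + 1; at 5: 5^(5 + 1) + 5^5 + 1 = 18751; next = 18750

326592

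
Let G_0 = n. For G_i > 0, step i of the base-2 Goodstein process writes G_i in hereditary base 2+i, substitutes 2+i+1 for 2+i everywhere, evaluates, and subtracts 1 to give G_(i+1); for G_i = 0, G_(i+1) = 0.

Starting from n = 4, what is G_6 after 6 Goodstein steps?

139

4 —HB2→ 2^2 —bump→ 3^3 = 27 —(−1)→ 26
26 —HB3→ 2·3^2 + 2·3 + 2 —bump→ 2·4^2 + 2·4 + 2 = 42 —(−1)→ 41
41 —HB4→ 2·4^2 + 2·4 + 1 —bump→ 2·5^2 + 2·5 + 1 = 61 —(−1)→ 60
60 —HB5→ 2·5^2 + 2·5 —bump→ 2·6^2 + 2·6 = 84 —(−1)→ 83
83 —HB6→ 2·6^2 + 6 + 5 —bump→ 2·7^2 + 7 + 5 = 110 —(−1)→ 109
109 —HB7→ 2·7^2 + 7 + 4 —bump→ 2·8^2 + 8 + 4 = 140 —(−1)→ 139
139 —HB8→ 2·8^2 + 8 + 3 —bump→ 2·9^2 + 9 + 3 = 174 —(−1)→ 173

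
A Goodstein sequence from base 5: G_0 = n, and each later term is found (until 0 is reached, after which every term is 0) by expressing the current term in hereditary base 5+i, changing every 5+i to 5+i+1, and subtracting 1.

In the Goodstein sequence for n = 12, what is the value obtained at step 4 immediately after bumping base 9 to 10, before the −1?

base 5: 12 = 2·5 + 2; at 6: 2·6 + 2 = 14; next = 13
base 6: 13 = 2·6 + 1; at 7: 2·7 + 1 = 15; next = 14
base 7: 14 = 2·7; at 8: 2·8 = 16; next = 15
base 8: 15 = 8 + 7; at 9: 9 + 7 = 16; next = 15
base 9: 15 = 9 + 6; at 10: 10 + 6 = 16; next = 15

16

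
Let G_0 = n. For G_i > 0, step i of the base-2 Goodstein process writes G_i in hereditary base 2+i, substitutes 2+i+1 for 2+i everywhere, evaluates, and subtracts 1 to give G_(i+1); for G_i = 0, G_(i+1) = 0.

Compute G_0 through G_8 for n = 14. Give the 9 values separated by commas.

14, 110, 1281, 18750, 326591, 5862840, 134404971, 3487116548, 100000555551

[0] 14 ≡ 2^(2 + 1) + 2^2 + 2 (base 2). Lift 3: 111. −1: 110.
[1] 110 ≡ 3^(3 + 1) + 3^3 + 2 (base 3). Lift 4: 1282. −1: 1281.
[2] 1281 ≡ 4^(4 + 1) + 4^4 + 1 (base 4). Lift 5: 18751. −1: 18750.
[3] 18750 ≡ 5^(5 + 1) + 5^5 (base 5). Lift 6: 326592. −1: 326591.
[4] 326591 ≡ 6^(6 + 1) + 5·6^5 + 5·6^4 + 5·6^3 + 5·6^2 + 5·6 + 5 (base 6). Lift 7: 5862841. −1: 5862840.
[5] 5862840 ≡ 7^(7 + 1) + 5·7^5 + 5·7^4 + 5·7^3 + 5·7^2 + 5·7 + 4 (base 7). Lift 8: 134404972. −1: 134404971.
[6] 134404971 ≡ 8^(8 + 1) + 5·8^5 + 5·8^4 + 5·8^3 + 5·8^2 + 5·8 + 3 (base 8). Lift 9: 3487116549. −1: 3487116548.
[7] 3487116548 ≡ 9^(9 + 1) + 5·9^5 + 5·9^4 + 5·9^3 + 5·9^2 + 5·9 + 2 (base 9). Lift 10: 100000555552. −1: 100000555551.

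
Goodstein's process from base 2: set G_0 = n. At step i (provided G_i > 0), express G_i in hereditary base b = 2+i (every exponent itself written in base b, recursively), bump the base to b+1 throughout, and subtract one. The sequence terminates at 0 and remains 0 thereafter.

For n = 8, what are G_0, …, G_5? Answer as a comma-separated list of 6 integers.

i=0: 8 = 2^(2 + 1) (b=2); 2→3: 3^(3 + 1) = 81; 81−1 = 80
i=1: 80 = 2·3^3 + 2·3^2 + 2·3 + 2 (b=3); 3→4: 2·4^4 + 2·4^2 + 2·4 + 2 = 554; 554−1 = 553
i=2: 553 = 2·4^4 + 2·4^2 + 2·4 + 1 (b=4); 4→5: 2·5^5 + 2·5^2 + 2·5 + 1 = 6311; 6311−1 = 6310
i=3: 6310 = 2·5^5 + 2·5^2 + 2·5 (b=5); 5→6: 2·6^6 + 2·6^2 + 2·6 = 93396; 93396−1 = 93395
i=4: 93395 = 2·6^6 + 2·6^2 + 6 + 5 (b=6); 6→7: 2·7^7 + 2·7^2 + 7 + 5 = 1647196; 1647196−1 = 1647195

8, 80, 553, 6310, 93395, 1647195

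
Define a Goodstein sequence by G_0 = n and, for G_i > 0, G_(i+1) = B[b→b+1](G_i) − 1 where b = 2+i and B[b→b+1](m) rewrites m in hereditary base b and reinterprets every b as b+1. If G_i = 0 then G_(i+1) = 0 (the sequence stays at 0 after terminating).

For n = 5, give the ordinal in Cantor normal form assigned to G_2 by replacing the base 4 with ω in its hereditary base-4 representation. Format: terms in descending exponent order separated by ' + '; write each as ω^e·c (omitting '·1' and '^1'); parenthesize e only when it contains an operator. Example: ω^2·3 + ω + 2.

G_0 = 5. HB_2(5) = 2^2 + 1. Bump = 28. G_1 = 27.
G_1 = 27. HB_3(27) = 3^3. Bump = 256. G_2 = 255.
G_2 = 255. HB_4(255) = 3·4^3 + 3·4^2 + 3·4 + 3. Bump = 468. G_3 = 467.

ω^3·3 + ω^2·3 + ω·3 + 3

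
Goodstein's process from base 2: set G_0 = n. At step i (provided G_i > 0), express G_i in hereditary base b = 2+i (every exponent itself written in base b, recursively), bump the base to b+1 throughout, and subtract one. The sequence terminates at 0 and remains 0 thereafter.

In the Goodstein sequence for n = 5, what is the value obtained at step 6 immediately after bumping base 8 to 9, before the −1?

[0] 5 ≡ 2^2 + 1 (base 2). Lift 3: 28. −1: 27.
[1] 27 ≡ 3^3 (base 3). Lift 4: 256. −1: 255.
[2] 255 ≡ 3·4^3 + 3·4^2 + 3·4 + 3 (base 4). Lift 5: 468. −1: 467.
[3] 467 ≡ 3·5^3 + 3·5^2 + 3·5 + 2 (base 5). Lift 6: 776. −1: 775.
[4] 775 ≡ 3·6^3 + 3·6^2 + 3·6 + 1 (base 6). Lift 7: 1198. −1: 1197.
[5] 1197 ≡ 3·7^3 + 3·7^2 + 3·7 (base 7). Lift 8: 1752. −1: 1751.

2455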